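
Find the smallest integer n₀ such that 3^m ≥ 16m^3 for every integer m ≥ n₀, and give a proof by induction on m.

At m = 8: 6561 < 8192, so the inequality fails and n₀ ≥ 9. We prove 3^m ≥ 16m^3 for all m ≥ 9.
Base case (m = 9): 3^m = 19683 and 16m^3 = 11664, so 19683 ≥ 11664.
Suppose the result is true for m = j, so 3^j ≥ 16j^3.
Then 3^(j + 1) = 3·(3^j) ≥ 3·(16j^3).
Also, for j ≥ 9 we have 3·(16j^3) ≥ 16(j+1)^3, since 3 ≥ (1 + 1/j)^3 for all j ≥ 9.
Combining, 3^(j + 1) ≥ 16(j+1)^3.
By the principle of mathematical induction, the result holds for all m ≥ 9.
Hence the smallest such n₀ is 9.

n₀ = 9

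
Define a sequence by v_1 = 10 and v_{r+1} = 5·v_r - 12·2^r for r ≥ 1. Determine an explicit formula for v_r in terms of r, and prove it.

Computing the first terms: v_1 = 10, v_2 = 26, v_3 = 82. This suggests v_r = 2^(r + 2) + 2·5^(r - 1).
Base case (r = 1): the formula gives 10 = 10 = v_1.
Inductive step: suppose the statement holds for some m ≥ 1, so v_m = 2^(m + 2) + 2·5^(m - 1).
Then v_{m+1} = 5·v_m - 12·2^m = 5·(2^(m + 2) + 2·5^(m - 1)) - 12·2^m = 2^(m + 3) + 2·5^m = 2^((m+1) + 2) + 2·5^((m+1) - 1),
which is the claimed formula at r = m+1.
By induction, the statement is established for all r ≥ 1.

v_r = 2^(r + 2) + 2·5^(r - 1)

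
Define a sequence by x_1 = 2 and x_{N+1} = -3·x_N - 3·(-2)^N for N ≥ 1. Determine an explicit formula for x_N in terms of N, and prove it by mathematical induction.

x_N = -3(-2)^N - 4(-3)^(N - 1)

Computing the first terms: x_1 = 2, x_2 = 0, x_3 = -12. This suggests x_N = -3(-2)^N - 4(-3)^(N - 1).
Base step (N = 1): the formula gives 2 = 2 = x_1.
Suppose the result is true for N = p, so x_p = -3(-2)^p - 4(-3)^(p - 1).
Then x_{p+1} = -3·x_p - 3·(-2)^p = -3·(-3(-2)^p - 4(-3)^(p - 1)) - 3·(-2)^p = -3(-2)^(p + 1) - 4(-3)^p = -3(-2)^(p+1) - 4(-3)^((p+1) - 1),
which is the claimed formula at N = p+1.
This completes the induction.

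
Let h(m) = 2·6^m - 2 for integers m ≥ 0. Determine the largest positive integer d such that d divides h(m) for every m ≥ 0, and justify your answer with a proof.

d = 10

Computing the first values: h(0) = 0 and h(1) = 10; gcd(0, 10) = 10, so d ≤ 10.
We prove 10 | 2·6^m - 2 for all m ≥ 0 by induction on m.
When m = 0: h(0) = 0 = 10·(0), so 10 | h(0).
Inductive step: assume the claim holds for m = p, i.e. 10 | h(p). Then
h(p+1) = 2·6^(p+1) - 2 = 6·(2·6^p - 2) + 10 = 6·h(p) + 10. The first term is divisible by 10 by the inductive hypothesis, and 10 is divisible by 10. Hence 10 | h(p+1).
By induction, the statement is established for all m ≥ 0.
Therefore the largest such d is 10.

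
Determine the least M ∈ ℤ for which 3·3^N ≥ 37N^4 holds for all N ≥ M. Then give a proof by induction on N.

At N = 11: 531441 < 541717, so the inequality fails and M ≥ 12. We prove 3·3^N ≥ 37N^4 for all N ≥ 12.
Base step (N = 12): 3·3^N = 1594323 and 37N^4 = 767232, so 1594323 ≥ 767232.
Inductive step: suppose the statement holds for some r ≥ 12, so 3·3^r ≥ 37r^4.
Then 3·3^(r + 1) = 3·(3·3^r) ≥ 3·(37r^4).
Also, for r ≥ 12 we have 3·(37r^4) ≥ 37(r+1)^4, since 3 ≥ (1 + 1/r)^4 for all r ≥ 12.
Combining, 3·3^(r + 1) ≥ 37(r+1)^4.
This completes the induction.
Hence the smallest such M is 12.

M = 12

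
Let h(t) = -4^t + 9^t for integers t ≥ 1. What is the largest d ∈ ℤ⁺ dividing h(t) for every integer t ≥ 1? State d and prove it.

Computing the first values: h(1) = 5 and h(2) = 65; gcd(5, 65) = 5, so d ≤ 5.
We prove 5 | -4^t + 9^t for all t ≥ 1 by induction on t.
For the base case t = 1: h(1) = 5 = 5·(1), so 5 | h(1).
Inductive step: assume the claim holds for t = i, i.e. 5 | h(i). Then
9^{i+1} − 4^{i+1} = 9·9^i − 4·4^i = 9·(9^i − 4^i) + (5)·4^i. The first term is divisible by 5 by the inductive hypothesis, and the second term (5)·4^i is divisible by 5 since 5 | 5. Hence 5 | h(i+1).
This completes the induction.
Therefore the largest such d is 5.

d = 5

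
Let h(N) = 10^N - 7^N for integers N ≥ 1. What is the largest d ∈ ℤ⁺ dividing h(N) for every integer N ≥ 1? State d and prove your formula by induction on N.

Computing the first values: h(1) = 3 and h(2) = 51; gcd(3, 51) = 3, so d ≤ 3.
We prove 3 | 10^N - 7^N for all N ≥ 1 by induction on N.
Base case (N = 1): h(1) = 3 = 3·(1), so 3 | h(1).
Inductive step: assume the claim holds for N = i, i.e. 3 | h(i). Then
10^{i+1} − 7^{i+1} = 10·10^i − 7·7^i = 10·(10^i − 7^i) + (3)·7^i. The first term is divisible by 3 by the inductive hypothesis, and the second term (3)·7^i is divisible by 3 since 3 | 3. Hence 3 | h(i+1).
Hence, by induction on N, the claim holds for every N ≥ 1.
Therefore the largest such d is 3.

d = 3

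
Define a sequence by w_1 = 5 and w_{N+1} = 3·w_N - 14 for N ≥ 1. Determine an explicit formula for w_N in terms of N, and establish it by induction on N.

w_N = -2·3^(N - 1) + 7

Computing the first terms: w_1 = 5, w_2 = 1, w_3 = -11. This suggests w_N = -2·3^(N - 1) + 7.
Base step (N = 1): the formula gives 5 = 5 = w_1.
Suppose the result is true for N = m, so w_m = -2·3^(m - 1) + 7.
Then w_{m+1} = 3·w_m - 14 = 3·(-2·3^(m - 1) + 7) - 14 = -2·3^m + 7 = -2·3^((m+1) - 1) + 7,
which is the claimed formula at N = m+1.
By the principle of mathematical induction, the result holds for all N ≥ 1.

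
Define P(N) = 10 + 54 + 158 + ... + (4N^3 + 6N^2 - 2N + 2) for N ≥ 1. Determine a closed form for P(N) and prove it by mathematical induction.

P(N) = N(N^3 + 4N^2 + 3N + 2)

We claim P(N) = N(N^3 + 4N^2 + 3N + 2) for all N ≥ 1.
For the base case N = 1: P(1) = 10, and the closed form gives 10. They agree.
Suppose the result is true for N = i, so P(i) = i(i^3 + 4i^2 + 3i + 2).
Then P(i+1) = P(i) + (4i^3 + 18i^2 + 22i + 10) = (i(i^3 + 4i^2 + 3i + 2)) + (4i^3 + 18i^2 + 22i + 10).
Simplifying, P(i+1) = (i + 1)(i^3 + 7i^2 + 14i + 10) = (i+1)((i+1)^3 + 4(i+1)^2 + 3(i+1) + 2),
which is the closed form with N = i+1.
Hence, by induction on N, the claim holds for every N ≥ 1.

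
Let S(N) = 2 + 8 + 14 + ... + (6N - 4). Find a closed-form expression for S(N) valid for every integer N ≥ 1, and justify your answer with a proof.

S(N) = N(3N - 1)

We claim S(N) = N(3N - 1) for all N ≥ 1.
Base case (N = 1): S(1) = 2, and the closed form gives 2. They agree.
For the inductive step, assume it holds for an arbitrary i ≥ 1, so S(i) = i(3i - 1).
Then S(i+1) = S(i) + (6i + 2) = (i(3i - 1)) + (6i + 2).
Simplifying, S(i+1) = (i + 1)(3i + 2) = (i+1)(3(i+1) - 1),
which is the closed form with N = i+1.
This completes the induction.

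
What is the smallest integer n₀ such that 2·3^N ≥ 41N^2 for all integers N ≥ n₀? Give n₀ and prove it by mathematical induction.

n₀ = 7

At N = 6: 1458 < 1476, so the inequality fails and n₀ ≥ 7. We prove 2·3^N ≥ 41N^2 for all N ≥ 7.
Base case (N = 7): 2·3^N = 4374 and 41N^2 = 2009, so 4374 ≥ 2009.
Suppose the result is true for N = j, so 2·3^j ≥ 41j^2.
Then 2·3^(j + 1) = 3·(2·3^j) ≥ 3·(41j^2).
Also, for j ≥ 7 we have 3·(41j^2) ≥ 41(j+1)^2, since 3 ≥ (1 + 1/j)^2 for all j ≥ 7.
Combining, 2·3^(j + 1) ≥ 41(j+1)^2.
By the principle of mathematical induction, the result holds for all N ≥ 7.
Hence the smallest such n₀ is 7.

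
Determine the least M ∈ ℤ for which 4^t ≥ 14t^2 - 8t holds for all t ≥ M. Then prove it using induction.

M = 4

At t = 3: 64 < 102, so the inequality fails and M ≥ 4. We prove 4^t ≥ 14t^2 - 8t for all t ≥ 4.
Base step (t = 4): 4^t = 256 and 14t^2 - 8t = 192, so 256 ≥ 192.
Inductive step: assume the claim holds for t = r, so 4^r ≥ 14r^2 - 8r.
Then 4^(r + 1) = 4·(4^r) ≥ 4·(14r^2 - 8r).
Also, for r ≥ 4 we have 4·(14r^2 - 8r) ≥ 14(r+1)^2 - 8(r+1), since 4·(14r^2 - 8r) − (14(r+1)^2 - 8(r+1)) = 42r^2 - 52r - 6, which is nonnegative for all r ≥ 4.
Combining, 4^(r + 1) ≥ 14(r+1)^2 - 8(r+1).
This completes the induction.
Hence the smallest such M is 4.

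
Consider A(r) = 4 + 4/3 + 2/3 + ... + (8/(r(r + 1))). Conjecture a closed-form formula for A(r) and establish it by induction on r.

A(r) = 8r/(r + 1)

We claim A(r) = 8r/(r + 1) for all r ≥ 1.
When r = 1: A(1) = 4, and the closed form gives 4. They agree.
Inductive step: suppose the statement holds for some j ≥ 1, so A(j) = 8j/(j + 1).
Then A(j+1) = A(j) + (8/((j + 1)(j + 2))) = (8j/(j + 1)) + (8/((j + 1)(j + 2))).
Simplifying, A(j+1) = 8(j + 1)/(j + 2) = 8(j+1)/((j+1) + 1),
which is the closed form with r = j+1.
This completes the induction.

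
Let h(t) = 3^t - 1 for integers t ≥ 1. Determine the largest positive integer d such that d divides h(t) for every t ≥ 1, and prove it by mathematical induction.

d = 2

Computing the first values: h(1) = 2 and h(2) = 8; gcd(2, 8) = 2, so d ≤ 2.
We prove 2 | 3^t - 1 for all t ≥ 1 by induction on t.
Base step (t = 1): h(1) = 2 = 2·(1), so 2 | h(1).
For the inductive step, assume it holds for an arbitrary m ≥ 1, i.e. 2 | h(m). Then
3^{m+1} − 1^{m+1} = 3·3^m − 1·1^m = 3·(3^m − 1^m) + (2)·1^m. The first term is divisible by 2 by the inductive hypothesis, and the second term (2)·1^m is divisible by 2 since 2 | 2. Hence 2 | h(m+1).
By induction, the statement is established for all t ≥ 1.
Therefore the largest such d is 2.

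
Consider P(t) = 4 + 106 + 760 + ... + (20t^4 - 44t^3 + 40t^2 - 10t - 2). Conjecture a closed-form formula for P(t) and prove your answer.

P(t) = t(4t^4 - t^3 - 2t^2 + 4t - 1)

We claim P(t) = t(4t^4 - t^3 - 2t^2 + 4t - 1) for all t ≥ 1.
Base case (t = 1): P(1) = 4, and the closed form gives 4. They agree.
Inductive step: assume the claim holds for t = j, so P(j) = j(4j^4 - j^3 - 2j^2 + 4j - 1).
Then P(j+1) = P(j) + (20j^4 + 36j^3 + 28j^2 + 18j + 4) = (j(4j^4 - j^3 - 2j^2 + 4j - 1)) + (20j^4 + 36j^3 + 28j^2 + 18j + 4).
Simplifying, P(j+1) = (j + 1)(4j^4 + 15j^3 + 19j^2 + 13j + 4) = (j+1)(4(j+1)^4 - (j+1)^3 - 2(j+1)^2 + 4(j+1) - 1),
which is the closed form with t = j+1.
This completes the induction.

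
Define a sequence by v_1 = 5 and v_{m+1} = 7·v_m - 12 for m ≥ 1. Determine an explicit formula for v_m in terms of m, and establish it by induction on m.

v_m = 3·7^(m - 1) + 2

Computing the first terms: v_1 = 5, v_2 = 23, v_3 = 149. This suggests v_m = 3·7^(m - 1) + 2.
Base step (m = 1): the formula gives 5 = 5 = v_1.
Inductive step: suppose the statement holds for some r ≥ 1, so v_r = 3·7^(r - 1) + 2.
Then v_{r+1} = 7·v_r - 12 = 7·(3·7^(r - 1) + 2) - 12 = 3·7^r + 2 = 3·7^((r+1) - 1) + 2,
which is the claimed formula at m = r+1.
This completes the induction.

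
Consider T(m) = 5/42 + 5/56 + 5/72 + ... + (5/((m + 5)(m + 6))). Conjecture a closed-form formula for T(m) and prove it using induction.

T(m) = 5m/(6(m + 6))

We claim T(m) = 5m/(6(m + 6)) for all m ≥ 1.
For the base case m = 1: T(1) = 5/42, and the closed form gives 5/42. They agree.
Inductive step: suppose the statement holds for some p ≥ 1, so T(p) = 5p/(6(p + 6)).
Then T(p+1) = T(p) + (5/((p + 6)(p + 7))) = (5p/(6(p + 6))) + (5/((p + 6)(p + 7))).
Simplifying, T(p+1) = 5(p + 1)/(6(p + 7)) = 5(p+1)/(6((p+1) + 6)),
which is the closed form with m = p+1.
This completes the induction.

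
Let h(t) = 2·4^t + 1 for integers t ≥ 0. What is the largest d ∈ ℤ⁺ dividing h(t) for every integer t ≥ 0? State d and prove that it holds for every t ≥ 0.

Computing the first values: h(0) = 3 and h(1) = 9; gcd(3, 9) = 3, so d ≤ 3.
We prove 3 | 2·4^t + 1 for all t ≥ 0 by induction on t.
When t = 0: h(0) = 3 = 3·(1), so 3 | h(0).
For the inductive step, assume it holds for an arbitrary p ≥ 0, i.e. 3 | h(p). Then
h(p+1) = 2·4^(p+1) + 1 = 4·(2·4^p + 1) - 3 = 4·h(p) - 3. The first term is divisible by 3 by the inductive hypothesis, and -3 is divisible by 3. Hence 3 | h(p+1).
This completes the induction.
Therefore the largest such d is 3.

d = 3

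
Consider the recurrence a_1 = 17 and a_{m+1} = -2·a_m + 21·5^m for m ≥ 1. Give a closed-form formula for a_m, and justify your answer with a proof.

a_m = -(-2)^m + 3·5^m

Computing the first terms: a_1 = 17, a_2 = 71, a_3 = 383. This suggests a_m = -(-2)^m + 3·5^m.
Base step (m = 1): the formula gives 17 = 17 = a_1.
Inductive step: suppose the statement holds for some p ≥ 1, so a_p = -(-2)^p + 3·5^p.
Then a_{p+1} = -2·a_p + 21·5^p = -2·(-(-2)^p + 3·5^p) + 21·5^p = -(-2)^(p + 1) + 3·5^(p + 1),
which is the claimed formula at m = p+1.
By the principle of mathematical induction, the result holds for all m ≥ 1.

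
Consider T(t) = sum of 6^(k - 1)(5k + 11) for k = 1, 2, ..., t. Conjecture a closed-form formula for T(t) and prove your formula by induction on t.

T(t) = 6^t(t + 2) - 2

We claim T(t) = 6^t(t + 2) - 2 for all t ≥ 1.
Base case (t = 1): T(1) = 16, and the closed form gives 16. They agree.
Inductive step: suppose the statement holds for some k ≥ 1, so T(k) = 6^k(k + 2) - 2.
Then T(k+1) = T(k) + (6^k(5k + 16)) = (6^k(k + 2) - 2) + (6^k(5k + 16)).
Simplifying, T(k+1) = 6·6^k·k + 18·6^k - 2 = 6^(k+1)((k+1) + 2) - 2,
which is the closed form with t = k+1.
This completes the induction.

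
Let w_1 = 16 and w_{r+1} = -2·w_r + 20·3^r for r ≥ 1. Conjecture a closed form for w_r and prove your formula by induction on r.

Computing the first terms: w_1 = 16, w_2 = 28, w_3 = 124. This suggests w_r = (-2)^(r + 1) + 4·3^r.
Base case (r = 1): the formula gives 16 = 16 = w_1.
Inductive step: assume the claim holds for r = m, so w_m = (-2)^(m + 1) + 4·3^m.
Then w_{m+1} = -2·w_m + 20·3^m = -2·((-2)^(m + 1) + 4·3^m) + 20·3^m = (-2)^(m + 2) + 4·3^(m + 1) = (-2)^((m+1) + 1) + 4·3^(m+1),
which is the claimed formula at r = m+1.
Hence, by induction on r, the claim holds for every r ≥ 1.

w_r = (-2)^(r + 1) + 4·3^r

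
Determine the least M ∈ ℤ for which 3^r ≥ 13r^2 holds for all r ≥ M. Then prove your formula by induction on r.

M = 6

At r = 5: 243 < 325, so the inequality fails and M ≥ 6. We prove 3^r ≥ 13r^2 for all r ≥ 6.
For the base case r = 6: 3^r = 729 and 13r^2 = 468, so 729 ≥ 468.
For the inductive step, assume it holds for an arbitrary i ≥ 6, so 3^i ≥ 13i^2.
Then 3^(i + 1) = 3·(3^i) ≥ 3·(13i^2).
Also, for i ≥ 6 we have 3·(13i^2) ≥ 13(i+1)^2, since 3 ≥ (1 + 1/i)^2 for all i ≥ 6.
Combining, 3^(i + 1) ≥ 13(i+1)^2.
This completes the induction.
Hence the smallest such M is 6.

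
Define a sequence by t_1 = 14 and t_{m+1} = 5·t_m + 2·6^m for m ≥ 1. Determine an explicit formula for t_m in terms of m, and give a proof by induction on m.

t_m = 2·5^(m - 1) + 2·6^m

Computing the first terms: t_1 = 14, t_2 = 82, t_3 = 482. This suggests t_m = 2·5^(m - 1) + 2·6^m.
Base step (m = 1): the formula gives 14 = 14 = t_1.
Inductive step: assume the claim holds for m = p, so t_p = 2·5^(p - 1) + 2·6^p.
Then t_{p+1} = 5·t_p + 2·6^p = 5·(2·5^(p - 1) + 2·6^p) + 2·6^p = 2·5^p + 2·6^(p + 1) = 2·5^((p+1) - 1) + 2·6^(p+1),
which is the claimed formula at m = p+1.
By the principle of mathematical induction, the result holds for all m ≥ 1.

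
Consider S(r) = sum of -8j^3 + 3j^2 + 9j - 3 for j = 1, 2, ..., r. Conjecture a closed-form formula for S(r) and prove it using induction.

S(r) = -r(2r^3 + 3r^2 - 4r - 2)

We claim S(r) = -r(2r^3 + 3r^2 - 4r - 2) for all r ≥ 1.
When r = 1: S(1) = 1, and the closed form gives 1. They agree.
Inductive step: assume the claim holds for r = j, so S(j) = j(-2j^3 - 3j^2 + 4j + 2).
Then S(j+1) = S(j) + (-8j^3 - 21j^2 - 9j + 1) = (j(-2j^3 - 3j^2 + 4j + 2)) + (-8j^3 - 21j^2 - 9j + 1).
Simplifying, S(j+1) = -(j + 1)(2j^3 + 9j^2 + 8j - 1) = -(j+1)(2(j+1)^3 + 3(j+1)^2 - 4(j+1) - 2),
which is the closed form with r = j+1.
This completes the induction.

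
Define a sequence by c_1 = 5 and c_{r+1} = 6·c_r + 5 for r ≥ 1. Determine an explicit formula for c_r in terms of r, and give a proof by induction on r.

c_r = 6^r - 1

Computing the first terms: c_1 = 5, c_2 = 35, c_3 = 215. This suggests c_r = 6^r - 1.
Base case (r = 1): the formula gives 5 = 5 = c_1.
Inductive step: assume the claim holds for r = i, so c_i = 6^i - 1.
Then c_{i+1} = 6·c_i + 5 = 6·(6^i - 1) + 5 = 6^(i + 1) - 1,
which is the claimed formula at r = i+1.
By the principle of mathematical induction, the result holds for all r ≥ 1.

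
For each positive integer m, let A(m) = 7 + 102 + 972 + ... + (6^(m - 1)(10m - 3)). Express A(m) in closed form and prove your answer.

A(m) = 6^m(2m - 1) + 1

We claim A(m) = 6^m(2m - 1) + 1 for all m ≥ 1.
Base case (m = 1): A(1) = 7, and the closed form gives 7. They agree.
Suppose the result is true for m = k, so A(k) = 6^k(2k - 1) + 1.
Then A(k+1) = A(k) + (6^k(10k + 7)) = (6^k(2k - 1) + 1) + (6^k(10k + 7)).
Simplifying, A(k+1) = 12·6^k·k + 6·6^k + 1 = 6^(k+1)(2(k+1) - 1) + 1,
which is the closed form with m = k+1.
By induction, the statement is established for all m ≥ 1.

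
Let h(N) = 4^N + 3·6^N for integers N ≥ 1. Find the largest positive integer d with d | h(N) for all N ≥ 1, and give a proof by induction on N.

d = 2

Computing the first values: h(1) = 22 and h(2) = 124; gcd(22, 124) = 2, so d ≤ 2.
We prove 2 | 4^N + 3·6^N for all N ≥ 1 by induction on N.
For the base case N = 1: h(1) = 22 = 2·(11), so 2 | h(1).
Inductive step: suppose the statement holds for some m ≥ 1, i.e. 2 | h(m). Then
h(m+1) − 6·h(m) = (4^(m+1) + 3·6^(m+1)) − 6·(4^m + 3·6^m) = (1)·4^m·(4 − 6) = (-2)·4^m. Since 2 | h(m) by the inductive hypothesis, 2 | 6·h(m); and 2 | -2 since -2 = 2·-1. Therefore 2 | h(m+1).
Hence, by induction on N, the claim holds for every N ≥ 1.
Therefore the largest such d is 2.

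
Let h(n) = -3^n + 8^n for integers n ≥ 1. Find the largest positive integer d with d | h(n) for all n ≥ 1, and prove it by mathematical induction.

Computing the first values: h(1) = 5 and h(2) = 55; gcd(5, 55) = 5, so d ≤ 5.
We prove 5 | -3^n + 8^n for all n ≥ 1 by induction on n.
Base step (n = 1): h(1) = 5 = 5·(1), so 5 | h(1).
Inductive step: suppose the statement holds for some m ≥ 1, i.e. 5 | h(m). Then
8^{m+1} − 3^{m+1} = 8·8^m − 3·3^m = 8·(8^m − 3^m) + (5)·3^m. The first term is divisible by 5 by the inductive hypothesis, and the second term (5)·3^m is divisible by 5 since 5 | 5. Hence 5 | h(m+1).
By the principle of mathematical induction, the result holds for all n ≥ 1.
Therefore the largest such d is 5.

d = 5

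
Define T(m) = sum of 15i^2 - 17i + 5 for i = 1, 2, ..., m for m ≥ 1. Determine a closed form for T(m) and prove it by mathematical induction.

T(m) = m(5m^2 - m - 1)

We claim T(m) = m(5m^2 - m - 1) for all m ≥ 1.
When m = 1: T(1) = 3, and the closed form gives 3. They agree.
Inductive step: suppose the statement holds for some i ≥ 1, so T(i) = i(5i^2 - i - 1).
Then T(i+1) = T(i) + (15i^2 + 13i + 3) = (i(5i^2 - i - 1)) + (15i^2 + 13i + 3).
Simplifying, T(i+1) = (i + 1)(5i^2 + 9i + 3) = (i+1)(5(i+1)^2 - (i+1) - 1),
which is the closed form with m = i+1.
By induction, the statement is established for all m ≥ 1.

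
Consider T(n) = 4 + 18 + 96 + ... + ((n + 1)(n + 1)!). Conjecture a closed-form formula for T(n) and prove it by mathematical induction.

We claim T(n) = (n + 2)! - 2 for all n ≥ 1.
Base step (n = 1): T(1) = 4, and the closed form gives 4. They agree.
Inductive step: suppose the statement holds for some k ≥ 1, so T(k) = (k + 2)! - 2.
Then T(k+1) = T(k) + ((k + 2)(k + 2)!) = ((k + 2)! - 2) + ((k + 2)(k + 2)!).
Simplifying, T(k+1) = ((k+1) + 2)! - 2,
which is the closed form with n = k+1.
By the principle of mathematical induction, the result holds for all n ≥ 1.

T(n) = (n + 2)! - 2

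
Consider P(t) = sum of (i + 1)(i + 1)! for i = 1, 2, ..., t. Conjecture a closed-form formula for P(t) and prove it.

We claim P(t) = (t + 2)! - 2 for all t ≥ 1.
Base step (t = 1): P(1) = 4, and the closed form gives 4. They agree.
Inductive step: assume the claim holds for t = i, so P(i) = (i + 2)! - 2.
Then P(i+1) = P(i) + ((i + 2)(i + 2)!) = ((i + 2)! - 2) + ((i + 2)(i + 2)!).
Simplifying, P(i+1) = ((i+1) + 2)! - 2,
which is the closed form with t = i+1.
Hence, by induction on t, the claim holds for every t ≥ 1.

P(t) = (t + 2)! - 2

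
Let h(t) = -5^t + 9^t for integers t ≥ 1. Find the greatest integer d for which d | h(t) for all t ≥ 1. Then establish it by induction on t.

Computing the first values: h(1) = 4 and h(2) = 56; gcd(4, 56) = 4, so d ≤ 4.
We prove 4 | -5^t + 9^t for all t ≥ 1 by induction on t.
Base step (t = 1): h(1) = 4 = 4·(1), so 4 | h(1).
For the inductive step, assume it holds for an arbitrary m ≥ 1, i.e. 4 | h(m). Then
9^{m+1} − 5^{m+1} = 9·9^m − 5·5^m = 9·(9^m − 5^m) + (4)·5^m. The first term is divisible by 4 by the inductive hypothesis, and the second term (4)·5^m is divisible by 4 since 4 | 4. Hence 4 | h(m+1).
By induction, the statement is established for all t ≥ 1.
Therefore the largest such d is 4.

d = 4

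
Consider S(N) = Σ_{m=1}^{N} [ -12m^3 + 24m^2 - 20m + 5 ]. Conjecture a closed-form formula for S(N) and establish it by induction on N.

S(N) = -N(3N^3 - 2N^2 + N + 1)

We claim S(N) = -N(3N^3 - 2N^2 + N + 1) for all N ≥ 1.
For the base case N = 1: S(1) = -3, and the closed form gives -3. They agree.
For the inductive step, assume it holds for an arbitrary m ≥ 1, so S(m) = m(-3m^3 + 2m^2 - m - 1).
Then S(m+1) = S(m) + (-12m^3 - 12m^2 - 8m - 3) = (m(-3m^3 + 2m^2 - m - 1)) + (-12m^3 - 12m^2 - 8m - 3).
Simplifying, S(m+1) = -(m + 1)(3m^3 + 7m^2 + 6m + 3) = -(m+1)(3(m+1)^3 - 2(m+1)^2 + (m+1) + 1),
which is the closed form with N = m+1.
This completes the induction.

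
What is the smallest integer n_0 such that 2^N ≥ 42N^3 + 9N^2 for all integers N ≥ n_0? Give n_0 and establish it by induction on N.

n_0 = 18

At N = 17: 131072 < 208947, so the inequality fails and n_0 ≥ 18. We prove 2^N ≥ 42N^3 + 9N^2 for all N ≥ 18.
When N = 18: 2^N = 262144 and 42N^3 + 9N^2 = 247860, so 262144 ≥ 247860.
Inductive step: suppose the statement holds for some m ≥ 18, so 2^m ≥ 42m^3 + 9m^2.
Then 2^(m + 1) = 2·(2^m) ≥ 2·(42m^3 + 9m^2).
Also, for m ≥ 18 we have 2·(42m^3 + 9m^2) ≥ 42(m+1)^3 + 9(m+1)^2, since 2·(42m^3 + 9m^2) − (42(m+1)^3 + 9(m+1)^2) = 42m^3 - 117m^2 - 144m - 51, which is nonnegative for all m ≥ 18.
Combining, 2^(m + 1) ≥ 42(m+1)^3 + 9(m+1)^2.
By induction, the statement is established for all N ≥ 18.
Hence the smallest such n_0 is 18.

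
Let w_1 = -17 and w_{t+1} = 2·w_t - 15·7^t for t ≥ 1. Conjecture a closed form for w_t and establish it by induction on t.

w_t = 2^(t + 1) - 3·7^t

Computing the first terms: w_1 = -17, w_2 = -139, w_3 = -1013. This suggests w_t = 2^(t + 1) - 3·7^t.
Base step (t = 1): the formula gives -17 = -17 = w_1.
For the inductive step, assume it holds for an arbitrary k ≥ 1, so w_k = 2^(k + 1) - 3·7^k.
Then w_{k+1} = 2·w_k - 15·7^k = 2·(2^(k + 1) - 3·7^k) - 15·7^k = 2^(k + 2) - 3·7^(k + 1) = 2^((k+1) + 1) - 3·7^(k+1),
which is the claimed formula at t = k+1.
Hence, by induction on t, the claim holds for every t ≥ 1.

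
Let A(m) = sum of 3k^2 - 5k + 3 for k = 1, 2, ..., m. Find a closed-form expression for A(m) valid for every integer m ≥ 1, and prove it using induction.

We claim A(m) = m(m^2 - m + 1) for all m ≥ 1.
Base step (m = 1): A(1) = 1, and the closed form gives 1. They agree.
Suppose the result is true for m = k, so A(k) = k(k^2 - k + 1).
Then A(k+1) = A(k) + (3k^2 + k + 1) = (k(k^2 - k + 1)) + (3k^2 + k + 1).
Simplifying, A(k+1) = (k + 1)(k^2 + k + 1) = (k+1)((k+1)^2 - (k+1) + 1),
which is the closed form with m = k+1.
Hence, by induction on m, the claim holds for every m ≥ 1.

A(m) = m(m^2 - m + 1)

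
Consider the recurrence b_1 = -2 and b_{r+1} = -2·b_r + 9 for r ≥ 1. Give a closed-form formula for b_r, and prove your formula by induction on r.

Computing the first terms: b_1 = -2, b_2 = 13, b_3 = -17. This suggests b_r = -5(-2)^(r - 1) + 3.
When r = 1: the formula gives -2 = -2 = b_1.
Suppose the result is true for r = j, so b_j = -5(-2)^(j - 1) + 3.
Then b_{j+1} = -2·b_j + 9 = -2·(-5(-2)^(j - 1) + 3) + 9 = -5(-2)^j + 3 = -5(-2)^((j+1) - 1) + 3,
which is the claimed formula at r = j+1.
By induction, the statement is established for all r ≥ 1.

b_r = -5(-2)^(r - 1) + 3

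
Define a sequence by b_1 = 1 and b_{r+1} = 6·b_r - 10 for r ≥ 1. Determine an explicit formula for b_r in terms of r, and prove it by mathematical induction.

Computing the first terms: b_1 = 1, b_2 = -4, b_3 = -34. This suggests b_r = -6^(r - 1) + 2.
When r = 1: the formula gives 1 = 1 = b_1.
Inductive step: suppose the statement holds for some i ≥ 1, so b_i = -6^(i - 1) + 2.
Then b_{i+1} = 6·b_i - 10 = 6·(-6^(i - 1) + 2) - 10 = -6^i + 2 = -6^((i+1) - 1) + 2,
which is the claimed formula at r = i+1.
By induction, the statement is established for all r ≥ 1.

b_r = -6^(r - 1) + 2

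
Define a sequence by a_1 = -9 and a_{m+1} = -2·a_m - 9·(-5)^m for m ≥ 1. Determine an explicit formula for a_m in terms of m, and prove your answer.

a_m = -3(-2)^m + 3(-5)^m

Computing the first terms: a_1 = -9, a_2 = 63, a_3 = -351. This suggests a_m = -3(-2)^m + 3(-5)^m.
For the base case m = 1: the formula gives -9 = -9 = a_1.
Inductive step: suppose the statement holds for some p ≥ 1, so a_p = -3(-2)^p + 3(-5)^p.
Then a_{p+1} = -2·a_p - 9·(-5)^p = -2·(-3(-2)^p + 3(-5)^p) - 9·(-5)^p = -3(-2)^(p + 1) + 3(-5)^(p + 1),
which is the claimed formula at m = p+1.
This completes the induction.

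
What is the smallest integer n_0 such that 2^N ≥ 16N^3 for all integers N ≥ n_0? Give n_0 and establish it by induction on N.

At N = 15: 32768 < 54000, so the inequality fails and n_0 ≥ 16. We prove 2^N ≥ 16N^3 for all N ≥ 16.
For the base case N = 16: 2^N = 65536 and 16N^3 = 65536, so 65536 ≥ 65536.
For the inductive step, assume it holds for an arbitrary p ≥ 16, so 2^p ≥ 16p^3.
Then 2^(p + 1) = 2·(2^p) ≥ 2·(16p^3).
Also, for p ≥ 16 we have 2·(16p^3) ≥ 16(p+1)^3, since 2 ≥ (1 + 1/p)^3 for all p ≥ 16.
Combining, 2^(p + 1) ≥ 16(p+1)^3.
Hence, by induction on N, the claim holds for every N ≥ 16.
Hence the smallest such n_0 is 16.

n_0 = 16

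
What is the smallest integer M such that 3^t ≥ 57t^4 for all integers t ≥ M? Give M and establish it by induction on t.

At t = 13: 1594323 < 1627977, so the inequality fails and M ≥ 14. We prove 3^t ≥ 57t^4 for all t ≥ 14.
When t = 14: 3^t = 4782969 and 57t^4 = 2189712, so 4782969 ≥ 2189712.
Inductive step: assume the claim holds for t = r, so 3^r ≥ 57r^4.
Then 3^(r + 1) = 3·(3^r) ≥ 3·(57r^4).
Also, for r ≥ 14 we have 3·(57r^4) ≥ 57(r+1)^4, since 3 ≥ (1 + 1/r)^4 for all r ≥ 14.
Combining, 3^(r + 1) ≥ 57(r+1)^4.
By the principle of mathematical induction, the result holds for all t ≥ 14.
Hence the smallest such M is 14.

M = 14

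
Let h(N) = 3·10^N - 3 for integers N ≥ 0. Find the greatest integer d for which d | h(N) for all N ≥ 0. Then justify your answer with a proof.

d = 27

Computing the first values: h(0) = 0 and h(1) = 27; gcd(0, 27) = 27, so d ≤ 27.
We prove 27 | 3·10^N - 3 for all N ≥ 0 by induction on N.
For the base case N = 0: h(0) = 0 = 27·(0), so 27 | h(0).
Inductive step: suppose the statement holds for some p ≥ 0, i.e. 27 | h(p). Then
h(p+1) = 3·10^(p+1) - 3 = 10·(3·10^p - 3) + 27 = 10·h(p) + 27. The first term is divisible by 27 by the inductive hypothesis, and 27 is divisible by 27. Hence 27 | h(p+1).
This completes the induction.
Therefore the largest such d is 27.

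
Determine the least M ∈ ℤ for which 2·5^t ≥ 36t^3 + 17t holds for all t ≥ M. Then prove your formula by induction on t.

M = 5

At t = 4: 1250 < 2372, so the inequality fails and M ≥ 5. We prove 2·5^t ≥ 36t^3 + 17t for all t ≥ 5.
Base step (t = 5): 2·5^t = 6250 and 36t^3 + 17t = 4585, so 6250 ≥ 4585.
Inductive step: assume the claim holds for t = i, so 2·5^i ≥ 36i^3 + 17i.
Then 2·5^(i + 1) = 5·(2·5^i) ≥ 5·(36i^3 + 17i).
Also, for i ≥ 5 we have 5·(36i^3 + 17i) ≥ 36(i+1)^3 + 17(i+1), since 5·(36i^3 + 17i) − (36(i+1)^3 + 17(i+1)) = 144i^3 - 108i^2 - 40i - 53, which is nonnegative for all i ≥ 5.
Combining, 2·5^(i + 1) ≥ 36(i+1)^3 + 17(i+1).
Hence, by induction on t, the claim holds for every t ≥ 5.
Hence the smallest such M is 5.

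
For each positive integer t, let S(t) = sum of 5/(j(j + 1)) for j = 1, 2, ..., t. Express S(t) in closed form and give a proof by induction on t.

S(t) = 5t/(t + 1)

We claim S(t) = 5t/(t + 1) for all t ≥ 1.
For the base case t = 1: S(1) = 5/2, and the closed form gives 5/2. They agree.
Suppose the result is true for t = j, so S(j) = 5j/(j + 1).
Then S(j+1) = S(j) + (5/((j + 1)(j + 2))) = (5j/(j + 1)) + (5/((j + 1)(j + 2))).
Simplifying, S(j+1) = 5(j + 1)/(j + 2) = 5(j+1)/((j+1) + 1),
which is the closed form with t = j+1.
Hence, by induction on t, the claim holds for every t ≥ 1.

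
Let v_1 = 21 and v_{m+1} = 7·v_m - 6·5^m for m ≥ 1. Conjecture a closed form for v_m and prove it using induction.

v_m = 3·5^m + 6·7^(m - 1)

Computing the first terms: v_1 = 21, v_2 = 117, v_3 = 669. This suggests v_m = 3·5^m + 6·7^(m - 1).
For the base case m = 1: the formula gives 21 = 21 = v_1.
For the inductive step, assume it holds for an arbitrary p ≥ 1, so v_p = 3·5^p + 6·7^(p - 1).
Then v_{p+1} = 7·v_p - 6·5^p = 7·(3·5^p + 6·7^(p - 1)) - 6·5^p = 3·5^(p + 1) + 6·7^p = 3·5^(p+1) + 6·7^((p+1) - 1),
which is the claimed formula at m = p+1.
Hence, by induction on m, the claim holds for every m ≥ 1.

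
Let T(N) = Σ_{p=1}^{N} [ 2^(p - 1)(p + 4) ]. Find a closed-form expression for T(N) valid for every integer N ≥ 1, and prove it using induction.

We claim T(N) = 2^N(N + 3) - 3 for all N ≥ 1.
When N = 1: T(1) = 5, and the closed form gives 5. They agree.
Suppose the result is true for N = p, so T(p) = 2^p(p + 3) - 3.
Then T(p+1) = T(p) + (2^p(p + 5)) = (2^p(p + 3) - 3) + (2^p(p + 5)).
Simplifying, T(p+1) = 2^(p + 1)p + 2^(p + 3) - 3 = 2^(p+1)((p+1) + 3) - 3,
which is the closed form with N = p+1.
By the principle of mathematical induction, the result holds for all N ≥ 1.

T(N) = 2^N(N + 3) - 3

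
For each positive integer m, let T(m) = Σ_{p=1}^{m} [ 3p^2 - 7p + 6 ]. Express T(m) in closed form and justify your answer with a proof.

T(m) = m(m^2 - 2m + 3)

We claim T(m) = m(m^2 - 2m + 3) for all m ≥ 1.
Base step (m = 1): T(1) = 2, and the closed form gives 2. They agree.
Suppose the result is true for m = p, so T(p) = p(p^2 - 2p + 3).
Then T(p+1) = T(p) + (3p^2 - p + 2) = (p(p^2 - 2p + 3)) + (3p^2 - p + 2).
Simplifying, T(p+1) = (p + 1)(p^2 + 2) = (p+1)((p+1)^2 - 2(p+1) + 3),
which is the closed form with m = p+1.
By induction, the statement is established for all m ≥ 1.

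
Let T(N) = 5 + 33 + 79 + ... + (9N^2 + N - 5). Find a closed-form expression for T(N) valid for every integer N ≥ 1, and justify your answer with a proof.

We claim T(N) = N(3N^2 + 5N - 3) for all N ≥ 1.
For the base case N = 1: T(1) = 5, and the closed form gives 5. They agree.
Inductive step: suppose the statement holds for some m ≥ 1, so T(m) = m(3m^2 + 5m - 3).
Then T(m+1) = T(m) + (m + 9(m + 1)^2 - 4) = (m(3m^2 + 5m - 3)) + (m + 9(m + 1)^2 - 4).
Simplifying, T(m+1) = (m + 1)(3m^2 + 11m + 5) = (m+1)(3(m+1)^2 + 5(m+1) - 3),
which is the closed form with N = m+1.
Hence, by induction on N, the claim holds for every N ≥ 1.

T(N) = N(3N^2 + 5N - 3)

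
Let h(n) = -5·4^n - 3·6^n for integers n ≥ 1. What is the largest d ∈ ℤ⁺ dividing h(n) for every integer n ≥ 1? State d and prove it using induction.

Computing the first values: h(1) = -38 and h(2) = -188; gcd(-38, -188) = 2, so d ≤ 2.
We prove 2 | -5·4^n - 3·6^n for all n ≥ 1 by induction on n.
For the base case n = 1: h(1) = -38 = 2·(-19), so 2 | h(1).
Suppose the result is true for n = i, i.e. 2 | h(i). Then
h(i+1) − 6·h(i) = (-5·4^(i+1) - 3·6^(i+1)) − 6·(-5·4^i - 3·6^i) = (-5)·4^i·(4 − 6) = (10)·4^i. Since 2 | h(i) by the inductive hypothesis, 2 | 6·h(i); and 2 | 10 since 10 = 2·5. Therefore 2 | h(i+1).
By the principle of mathematical induction, the result holds for all n ≥ 1.
Therefore the largest such d is 2.

d = 2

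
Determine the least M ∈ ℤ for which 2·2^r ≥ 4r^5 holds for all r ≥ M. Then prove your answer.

M = 24

At r = 23: 16777216 < 25745372, so the inequality fails and M ≥ 24. We prove 2·2^r ≥ 4r^5 for all r ≥ 24.
When r = 24: 2·2^r = 33554432 and 4r^5 = 31850496, so 33554432 ≥ 31850496.
Suppose the result is true for r = i, so 2·2^i ≥ 4i^5.
Then 2·2^(i + 1) = 2·(2·2^i) ≥ 2·(4i^5).
Also, for i ≥ 24 we have 2·(4i^5) ≥ 4(i+1)^5, since 2 ≥ (1 + 1/i)^5 for all i ≥ 24.
Combining, 2·2^(i + 1) ≥ 4(i+1)^5.
This completes the induction.
Hence the smallest such M is 24.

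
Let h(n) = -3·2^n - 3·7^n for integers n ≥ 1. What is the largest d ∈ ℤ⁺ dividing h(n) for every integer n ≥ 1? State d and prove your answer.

Computing the first values: h(1) = -27 and h(2) = -159; gcd(-27, -159) = 3, so d ≤ 3.
We prove 3 | -3·2^n - 3·7^n for all n ≥ 1 by induction on n.
Base case (n = 1): h(1) = -27 = 3·(-9), so 3 | h(1).
Suppose the result is true for n = i, i.e. 3 | h(i). Then
h(i+1) − 7·h(i) = (-3·2^(i+1) - 3·7^(i+1)) − 7·(-3·2^i - 3·7^i) = (-3)·2^i·(2 − 7) = (15)·2^i. Since 3 | h(i) by the inductive hypothesis, 3 | 7·h(i); and 3 | 15 since 15 = 3·5. Therefore 3 | h(i+1).
This completes the induction.
Therefore the largest such d is 3.

d = 3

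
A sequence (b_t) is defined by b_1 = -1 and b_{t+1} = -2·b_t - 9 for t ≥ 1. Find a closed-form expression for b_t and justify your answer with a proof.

Computing the first terms: b_1 = -1, b_2 = -7, b_3 = 5. This suggests b_t = -(-2)^t - 3.
Base case (t = 1): the formula gives -1 = -1 = b_1.
Suppose the result is true for t = p, so b_p = -(-2)^p - 3.
Then b_{p+1} = -2·b_p - 9 = -2·(-(-2)^p - 3) - 9 = -(-2)^(p + 1) - 3,
which is the claimed formula at t = p+1.
By induction, the statement is established for all t ≥ 1.

b_t = -(-2)^t - 3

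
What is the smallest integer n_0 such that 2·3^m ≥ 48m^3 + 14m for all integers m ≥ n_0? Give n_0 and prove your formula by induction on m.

At m = 8: 13122 < 24688, so the inequality fails and n_0 ≥ 9. We prove 2·3^m ≥ 48m^3 + 14m for all m ≥ 9.
For the base case m = 9: 2·3^m = 39366 and 48m^3 + 14m = 35118, so 39366 ≥ 35118.
Suppose the result is true for m = i, so 2·3^i ≥ 48i^3 + 14i.
Then 2·3^(i + 1) = 3·(2·3^i) ≥ 3·(48i^3 + 14i).
Also, for i ≥ 9 we have 3·(48i^3 + 14i) ≥ 48(i+1)^3 + 14(i+1), since 3·(48i^3 + 14i) − (48(i+1)^3 + 14(i+1)) = 96i^3 - 144i^2 - 116i - 62, which is nonnegative for all i ≥ 9.
Combining, 2·3^(i + 1) ≥ 48(i+1)^3 + 14(i+1).
By induction, the statement is established for all m ≥ 9.
Hence the smallest such n_0 is 9.

n_0 = 9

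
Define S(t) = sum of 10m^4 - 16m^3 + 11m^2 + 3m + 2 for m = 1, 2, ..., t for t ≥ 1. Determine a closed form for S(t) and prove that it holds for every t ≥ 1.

We claim S(t) = t(2t^4 + t^3 - t^2 + 3t + 5) for all t ≥ 1.
When t = 1: S(1) = 10, and the closed form gives 10. They agree.
Inductive step: assume the claim holds for t = m, so S(m) = m(2m^4 + m^3 - m^2 + 3m + 5).
Then S(m+1) = S(m) + (10m^4 + 24m^3 + 23m^2 + 17m + 10) = (m(2m^4 + m^3 - m^2 + 3m + 5)) + (10m^4 + 24m^3 + 23m^2 + 17m + 10).
Simplifying, S(m+1) = (m + 1)(2m^4 + 9m^3 + 14m^2 + 12m + 10) = (m+1)(2(m+1)^4 + (m+1)^3 - (m+1)^2 + 3(m+1) + 5),
which is the closed form with t = m+1.
Hence, by induction on t, the claim holds for every t ≥ 1.

S(t) = t(2t^4 + t^3 - t^2 + 3t + 5)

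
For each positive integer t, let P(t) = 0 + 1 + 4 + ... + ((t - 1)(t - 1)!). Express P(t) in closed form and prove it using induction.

P(t) = t! - 1

We claim P(t) = t! - 1 for all t ≥ 1.
For the base case t = 1: P(1) = 0, and the closed form gives 0. They agree.
Inductive step: assume the claim holds for t = p, so P(p) = p! - 1.
Then P(p+1) = P(p) + (p·p!) = (p! - 1) + (p·p!).
Simplifying, P(p+1) = (p+1)! - 1,
which is the closed form with t = p+1.
By the principle of mathematical induction, the result holds for all t ≥ 1.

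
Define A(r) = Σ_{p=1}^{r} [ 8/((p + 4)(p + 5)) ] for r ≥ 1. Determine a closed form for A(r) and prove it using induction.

We claim A(r) = 8r/(5(r + 5)) for all r ≥ 1.
Base case (r = 1): A(1) = 4/15, and the closed form gives 4/15. They agree.
For the inductive step, assume it holds for an arbitrary p ≥ 1, so A(p) = 8p/(5(p + 5)).
Then A(p+1) = A(p) + (8/((p + 5)(p + 6))) = (8p/(5(p + 5))) + (8/((p + 5)(p + 6))).
Simplifying, A(p+1) = 8(p + 1)/(5(p + 6)) = 8(p+1)/(5((p+1) + 5)),
which is the closed form with r = p+1.
This completes the induction.

A(r) = 8r/(5(r + 5))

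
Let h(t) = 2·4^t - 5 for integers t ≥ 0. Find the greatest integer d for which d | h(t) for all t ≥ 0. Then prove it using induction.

Computing the first values: h(0) = -3 and h(1) = 3; gcd(-3, 3) = 3, so d ≤ 3.
We prove 3 | 2·4^t - 5 for all t ≥ 0 by induction on t.
When t = 0: h(0) = -3 = 3·(-1), so 3 | h(0).
Inductive step: suppose the statement holds for some j ≥ 0, i.e. 3 | h(j). Then
h(j+1) = 2·4^(j+1) - 5 = 4·(2·4^j - 5) + 15 = 4·h(j) + 15. The first term is divisible by 3 by the inductive hypothesis, and 15 is divisible by 3. Hence 3 | h(j+1).
Hence, by induction on t, the claim holds for every t ≥ 0.
Therefore the largest such d is 3.

d = 3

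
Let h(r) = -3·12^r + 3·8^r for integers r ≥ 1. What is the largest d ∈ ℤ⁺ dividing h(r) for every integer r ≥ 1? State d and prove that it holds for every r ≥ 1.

d = 12

Computing the first values: h(1) = -12 and h(2) = -240; gcd(-12, -240) = 12, so d ≤ 12.
We prove 12 | -3·12^r + 3·8^r for all r ≥ 1 by induction on r.
Base case (r = 1): h(1) = -12 = 12·(-1), so 12 | h(1).
For the inductive step, assume it holds for an arbitrary m ≥ 1, i.e. 12 | h(m). Then
h(m+1) − 12·h(m) = (-3·12^(m+1) + 3·8^(m+1)) − 12·(-3·12^m + 3·8^m) = (3)·8^m·(8 − 12) = (-12)·8^m. Since 12 | h(m) by the inductive hypothesis, 12 | 12·h(m); and 12 | -12 since -12 = 12·-1. Therefore 12 | h(m+1).
By the principle of mathematical induction, the result holds for all r ≥ 1.
Therefore the largest such d is 12.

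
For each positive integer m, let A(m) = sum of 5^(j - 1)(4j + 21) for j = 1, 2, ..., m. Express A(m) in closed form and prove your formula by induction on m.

A(m) = 5^m(m + 5) - 5

We claim A(m) = 5^m(m + 5) - 5 for all m ≥ 1.
Base step (m = 1): A(1) = 25, and the closed form gives 25. They agree.
Inductive step: suppose the statement holds for some j ≥ 1, so A(j) = 5^j(j + 5) - 5.
Then A(j+1) = A(j) + (5^j(4j + 25)) = (5^j(j + 5) - 5) + (5^j(4j + 25)).
Simplifying, A(j+1) = 5·5^j·j + 30·5^j - 5 = 5^(j+1)((j+1) + 5) - 5,
which is the closed form with m = j+1.
This completes the induction.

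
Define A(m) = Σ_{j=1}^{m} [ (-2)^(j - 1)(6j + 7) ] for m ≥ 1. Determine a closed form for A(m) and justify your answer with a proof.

We claim A(m) = -(-2)^m(2m + 3) + 3 for all m ≥ 1.
For the base case m = 1: A(1) = 13, and the closed form gives 13. They agree.
Inductive step: assume the claim holds for m = j, so A(j) = -(-2)^j(2j + 3) + 3.
Then A(j+1) = A(j) + ((-2)^j(6j + 13)) = (-(-2)^j(2j + 3) + 3) + ((-2)^j(6j + 13)).
Simplifying, A(j+1) = 4(-2)^j·j + 10(-2)^j + 3 = -(-2)^(j+1)(2(j+1) + 3) + 3,
which is the closed form with m = j+1.
By the principle of mathematical induction, the result holds for all m ≥ 1.

A(m) = -(-2)^m(2m + 3) + 3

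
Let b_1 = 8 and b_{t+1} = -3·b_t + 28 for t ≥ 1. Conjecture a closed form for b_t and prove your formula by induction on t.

b_t = (-3)^(t - 1) + 7

Computing the first terms: b_1 = 8, b_2 = 4, b_3 = 16. This suggests b_t = (-3)^(t - 1) + 7.
Base case (t = 1): the formula gives 8 = 8 = b_1.
Inductive step: suppose the statement holds for some r ≥ 1, so b_r = (-3)^(r - 1) + 7.
Then b_{r+1} = -3·b_r + 28 = -3·((-3)^(r - 1) + 7) + 28 = (-3)^r + 7 = (-3)^((r+1) - 1) + 7,
which is the claimed formula at t = r+1.
By induction, the statement is established for all t ≥ 1.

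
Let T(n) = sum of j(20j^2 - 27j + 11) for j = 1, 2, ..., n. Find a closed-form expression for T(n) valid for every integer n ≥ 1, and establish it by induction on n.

We claim T(n) = n(n + 1)(5n^2 - 4n + 1) for all n ≥ 1.
Base step (n = 1): T(1) = 4, and the closed form gives 4. They agree.
Inductive step: assume the claim holds for n = j, so T(j) = j(5j^3 + j^2 - 3j + 1).
Then T(j+1) = T(j) + (20j^3 + 33j^2 + 17j + 4) = (j(5j^3 + j^2 - 3j + 1)) + (20j^3 + 33j^2 + 17j + 4).
Simplifying, T(j+1) = (j + 1)(j + 2)(5j^2 + 6j + 2) = (j+1)((j+1) + 1)(5(j+1)^2 - 4(j+1) + 1),
which is the closed form with n = j+1.
By induction, the statement is established for all n ≥ 1.

T(n) = n(n + 1)(5n^2 - 4n + 1)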